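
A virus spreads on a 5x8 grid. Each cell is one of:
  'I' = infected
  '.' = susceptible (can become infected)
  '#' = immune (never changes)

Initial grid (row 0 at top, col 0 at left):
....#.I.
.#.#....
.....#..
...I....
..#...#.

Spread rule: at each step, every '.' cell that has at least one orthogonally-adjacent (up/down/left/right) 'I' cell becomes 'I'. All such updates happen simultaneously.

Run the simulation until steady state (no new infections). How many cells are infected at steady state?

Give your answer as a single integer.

Step 0 (initial): 2 infected
Step 1: +7 new -> 9 infected
Step 2: +8 new -> 17 infected
Step 3: +8 new -> 25 infected
Step 4: +4 new -> 29 infected
Step 5: +4 new -> 33 infected
Step 6: +1 new -> 34 infected
Step 7: +0 new -> 34 infected

Answer: 34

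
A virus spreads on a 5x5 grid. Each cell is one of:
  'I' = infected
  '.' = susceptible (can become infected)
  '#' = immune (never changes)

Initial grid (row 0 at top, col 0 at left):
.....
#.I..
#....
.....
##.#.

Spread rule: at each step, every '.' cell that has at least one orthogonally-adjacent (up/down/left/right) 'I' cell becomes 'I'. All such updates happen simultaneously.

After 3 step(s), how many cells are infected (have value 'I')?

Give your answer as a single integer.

Answer: 17

Derivation:
Step 0 (initial): 1 infected
Step 1: +4 new -> 5 infected
Step 2: +6 new -> 11 infected
Step 3: +6 new -> 17 infected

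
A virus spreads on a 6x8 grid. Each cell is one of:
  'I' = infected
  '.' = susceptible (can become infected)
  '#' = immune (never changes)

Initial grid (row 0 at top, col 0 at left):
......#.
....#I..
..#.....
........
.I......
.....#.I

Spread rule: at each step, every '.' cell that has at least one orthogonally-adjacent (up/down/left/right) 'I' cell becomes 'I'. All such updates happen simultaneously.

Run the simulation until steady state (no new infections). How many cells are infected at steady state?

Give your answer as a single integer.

Answer: 44

Derivation:
Step 0 (initial): 3 infected
Step 1: +9 new -> 12 infected
Step 2: +13 new -> 25 infected
Step 3: +12 new -> 37 infected
Step 4: +6 new -> 43 infected
Step 5: +1 new -> 44 infected
Step 6: +0 new -> 44 infected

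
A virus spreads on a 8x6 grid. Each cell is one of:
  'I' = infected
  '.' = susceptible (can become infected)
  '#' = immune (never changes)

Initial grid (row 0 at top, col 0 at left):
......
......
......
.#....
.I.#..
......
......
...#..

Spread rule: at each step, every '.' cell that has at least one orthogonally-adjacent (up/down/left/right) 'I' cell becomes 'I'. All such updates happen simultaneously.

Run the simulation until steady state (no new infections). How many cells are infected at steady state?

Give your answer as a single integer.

Answer: 45

Derivation:
Step 0 (initial): 1 infected
Step 1: +3 new -> 4 infected
Step 2: +5 new -> 9 infected
Step 3: +7 new -> 16 infected
Step 4: +9 new -> 25 infected
Step 5: +9 new -> 34 infected
Step 6: +7 new -> 41 infected
Step 7: +3 new -> 44 infected
Step 8: +1 new -> 45 infected
Step 9: +0 new -> 45 infected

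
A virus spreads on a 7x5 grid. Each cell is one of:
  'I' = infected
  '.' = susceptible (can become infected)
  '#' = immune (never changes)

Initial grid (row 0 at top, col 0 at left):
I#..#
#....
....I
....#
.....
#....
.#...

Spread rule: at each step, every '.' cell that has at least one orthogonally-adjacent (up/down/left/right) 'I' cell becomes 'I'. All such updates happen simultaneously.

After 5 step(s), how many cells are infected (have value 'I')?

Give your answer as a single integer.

Answer: 24

Derivation:
Step 0 (initial): 2 infected
Step 1: +2 new -> 4 infected
Step 2: +3 new -> 7 infected
Step 3: +5 new -> 12 infected
Step 4: +7 new -> 19 infected
Step 5: +5 new -> 24 infected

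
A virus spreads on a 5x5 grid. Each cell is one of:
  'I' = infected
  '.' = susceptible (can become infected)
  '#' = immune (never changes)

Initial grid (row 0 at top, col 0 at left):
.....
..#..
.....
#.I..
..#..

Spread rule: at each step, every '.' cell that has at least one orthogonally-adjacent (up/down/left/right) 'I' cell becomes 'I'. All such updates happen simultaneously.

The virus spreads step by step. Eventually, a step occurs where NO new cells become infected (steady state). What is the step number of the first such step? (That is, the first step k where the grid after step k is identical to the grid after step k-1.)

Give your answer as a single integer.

Answer: 6

Derivation:
Step 0 (initial): 1 infected
Step 1: +3 new -> 4 infected
Step 2: +5 new -> 9 infected
Step 3: +6 new -> 15 infected
Step 4: +4 new -> 19 infected
Step 5: +3 new -> 22 infected
Step 6: +0 new -> 22 infected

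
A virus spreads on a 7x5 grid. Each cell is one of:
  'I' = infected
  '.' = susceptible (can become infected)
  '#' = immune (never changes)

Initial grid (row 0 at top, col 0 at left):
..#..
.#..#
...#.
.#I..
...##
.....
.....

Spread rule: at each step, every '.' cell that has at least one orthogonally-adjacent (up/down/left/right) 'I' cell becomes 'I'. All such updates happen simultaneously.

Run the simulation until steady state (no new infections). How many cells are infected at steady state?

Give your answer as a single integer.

Answer: 28

Derivation:
Step 0 (initial): 1 infected
Step 1: +3 new -> 4 infected
Step 2: +5 new -> 9 infected
Step 3: +7 new -> 16 infected
Step 4: +7 new -> 23 infected
Step 5: +4 new -> 27 infected
Step 6: +1 new -> 28 infected
Step 7: +0 new -> 28 infected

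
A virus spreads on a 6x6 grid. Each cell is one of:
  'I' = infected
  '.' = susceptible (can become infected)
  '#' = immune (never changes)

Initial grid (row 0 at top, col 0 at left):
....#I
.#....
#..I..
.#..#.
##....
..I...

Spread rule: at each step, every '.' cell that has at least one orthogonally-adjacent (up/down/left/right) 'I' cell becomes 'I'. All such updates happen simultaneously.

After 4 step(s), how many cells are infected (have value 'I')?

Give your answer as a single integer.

Step 0 (initial): 3 infected
Step 1: +8 new -> 11 infected
Step 2: +9 new -> 20 infected
Step 3: +4 new -> 24 infected
Step 4: +2 new -> 26 infected

Answer: 26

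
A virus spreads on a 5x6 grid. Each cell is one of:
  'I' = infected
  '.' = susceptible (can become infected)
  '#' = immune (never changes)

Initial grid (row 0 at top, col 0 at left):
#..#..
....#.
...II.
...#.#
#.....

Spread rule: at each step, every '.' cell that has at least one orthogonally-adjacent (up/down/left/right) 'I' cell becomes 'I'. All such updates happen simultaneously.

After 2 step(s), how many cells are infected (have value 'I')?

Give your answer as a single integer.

Step 0 (initial): 2 infected
Step 1: +4 new -> 6 infected
Step 2: +5 new -> 11 infected

Answer: 11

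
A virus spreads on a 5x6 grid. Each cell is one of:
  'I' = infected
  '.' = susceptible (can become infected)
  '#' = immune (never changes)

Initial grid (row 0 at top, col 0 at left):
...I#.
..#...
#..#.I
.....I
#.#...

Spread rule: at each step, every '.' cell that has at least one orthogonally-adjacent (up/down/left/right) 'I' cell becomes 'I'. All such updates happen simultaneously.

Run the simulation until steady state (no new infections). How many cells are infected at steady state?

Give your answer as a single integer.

Step 0 (initial): 3 infected
Step 1: +6 new -> 9 infected
Step 2: +5 new -> 14 infected
Step 3: +4 new -> 18 infected
Step 4: +4 new -> 22 infected
Step 5: +2 new -> 24 infected
Step 6: +0 new -> 24 infected

Answer: 24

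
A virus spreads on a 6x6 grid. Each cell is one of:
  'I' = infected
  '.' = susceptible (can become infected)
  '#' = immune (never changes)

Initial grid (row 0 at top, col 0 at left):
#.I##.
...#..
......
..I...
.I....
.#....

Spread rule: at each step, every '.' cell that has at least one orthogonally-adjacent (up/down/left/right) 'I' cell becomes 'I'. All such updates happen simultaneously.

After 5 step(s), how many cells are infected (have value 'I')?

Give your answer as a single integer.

Answer: 30

Derivation:
Step 0 (initial): 3 infected
Step 1: +7 new -> 10 infected
Step 2: +8 new -> 18 infected
Step 3: +6 new -> 24 infected
Step 4: +4 new -> 28 infected
Step 5: +2 new -> 30 infected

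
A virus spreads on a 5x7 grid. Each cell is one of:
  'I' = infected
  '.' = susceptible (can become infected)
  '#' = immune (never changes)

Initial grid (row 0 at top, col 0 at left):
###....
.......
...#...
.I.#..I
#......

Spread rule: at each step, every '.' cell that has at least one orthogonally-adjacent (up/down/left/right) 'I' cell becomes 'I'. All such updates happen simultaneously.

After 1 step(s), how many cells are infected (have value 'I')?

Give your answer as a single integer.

Answer: 9

Derivation:
Step 0 (initial): 2 infected
Step 1: +7 new -> 9 infected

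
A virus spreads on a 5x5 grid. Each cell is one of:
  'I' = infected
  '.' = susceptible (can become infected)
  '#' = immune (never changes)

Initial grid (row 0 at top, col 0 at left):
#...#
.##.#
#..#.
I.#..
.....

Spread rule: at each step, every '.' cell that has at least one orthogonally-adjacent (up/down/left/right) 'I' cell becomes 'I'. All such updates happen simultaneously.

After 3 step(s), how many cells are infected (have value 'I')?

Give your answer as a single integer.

Step 0 (initial): 1 infected
Step 1: +2 new -> 3 infected
Step 2: +2 new -> 5 infected
Step 3: +2 new -> 7 infected

Answer: 7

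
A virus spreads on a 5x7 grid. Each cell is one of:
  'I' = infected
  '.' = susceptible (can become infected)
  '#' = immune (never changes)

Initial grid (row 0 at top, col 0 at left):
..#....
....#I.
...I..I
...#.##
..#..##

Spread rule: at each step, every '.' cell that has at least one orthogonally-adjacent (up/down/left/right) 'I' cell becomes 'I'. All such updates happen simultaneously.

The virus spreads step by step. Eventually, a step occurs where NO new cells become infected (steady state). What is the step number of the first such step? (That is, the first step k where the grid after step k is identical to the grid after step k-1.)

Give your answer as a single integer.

Step 0 (initial): 3 infected
Step 1: +6 new -> 9 infected
Step 2: +7 new -> 16 infected
Step 3: +4 new -> 20 infected
Step 4: +5 new -> 25 infected
Step 5: +2 new -> 27 infected
Step 6: +0 new -> 27 infected

Answer: 6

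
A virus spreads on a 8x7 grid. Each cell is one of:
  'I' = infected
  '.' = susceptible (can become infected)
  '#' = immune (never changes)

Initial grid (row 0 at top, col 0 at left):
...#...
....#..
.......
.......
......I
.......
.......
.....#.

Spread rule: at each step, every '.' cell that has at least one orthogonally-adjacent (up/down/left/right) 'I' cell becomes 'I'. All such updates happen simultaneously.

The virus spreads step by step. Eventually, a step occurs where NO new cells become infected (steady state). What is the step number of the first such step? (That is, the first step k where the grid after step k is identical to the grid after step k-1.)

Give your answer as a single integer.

Step 0 (initial): 1 infected
Step 1: +3 new -> 4 infected
Step 2: +5 new -> 9 infected
Step 3: +7 new -> 16 infected
Step 4: +7 new -> 23 infected
Step 5: +7 new -> 30 infected
Step 6: +8 new -> 38 infected
Step 7: +6 new -> 44 infected
Step 8: +5 new -> 49 infected
Step 9: +3 new -> 52 infected
Step 10: +1 new -> 53 infected
Step 11: +0 new -> 53 infected

Answer: 11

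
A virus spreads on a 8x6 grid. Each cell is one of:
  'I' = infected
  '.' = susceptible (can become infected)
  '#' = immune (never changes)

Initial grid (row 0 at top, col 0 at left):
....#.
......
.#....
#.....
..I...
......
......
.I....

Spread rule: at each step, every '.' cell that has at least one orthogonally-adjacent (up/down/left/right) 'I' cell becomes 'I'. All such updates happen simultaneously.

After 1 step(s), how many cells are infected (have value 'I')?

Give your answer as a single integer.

Answer: 9

Derivation:
Step 0 (initial): 2 infected
Step 1: +7 new -> 9 infected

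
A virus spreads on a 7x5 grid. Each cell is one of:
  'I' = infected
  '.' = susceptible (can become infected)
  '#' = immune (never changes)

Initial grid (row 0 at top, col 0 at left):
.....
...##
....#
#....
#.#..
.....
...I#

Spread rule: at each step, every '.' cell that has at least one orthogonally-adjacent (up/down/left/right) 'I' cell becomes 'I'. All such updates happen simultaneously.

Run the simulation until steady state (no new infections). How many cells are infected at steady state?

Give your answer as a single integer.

Step 0 (initial): 1 infected
Step 1: +2 new -> 3 infected
Step 2: +4 new -> 7 infected
Step 3: +4 new -> 11 infected
Step 4: +5 new -> 16 infected
Step 5: +2 new -> 18 infected
Step 6: +2 new -> 20 infected
Step 7: +3 new -> 23 infected
Step 8: +3 new -> 26 infected
Step 9: +2 new -> 28 infected
Step 10: +0 new -> 28 infected

Answer: 28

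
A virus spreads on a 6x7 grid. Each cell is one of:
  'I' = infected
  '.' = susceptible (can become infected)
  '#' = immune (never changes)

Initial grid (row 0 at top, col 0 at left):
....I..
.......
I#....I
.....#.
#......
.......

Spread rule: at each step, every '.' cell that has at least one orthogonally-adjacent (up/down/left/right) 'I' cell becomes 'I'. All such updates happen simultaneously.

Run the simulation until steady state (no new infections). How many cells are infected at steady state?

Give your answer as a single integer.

Answer: 39

Derivation:
Step 0 (initial): 3 infected
Step 1: +8 new -> 11 infected
Step 2: +9 new -> 20 infected
Step 3: +8 new -> 28 infected
Step 4: +6 new -> 34 infected
Step 5: +4 new -> 38 infected
Step 6: +1 new -> 39 infected
Step 7: +0 new -> 39 infected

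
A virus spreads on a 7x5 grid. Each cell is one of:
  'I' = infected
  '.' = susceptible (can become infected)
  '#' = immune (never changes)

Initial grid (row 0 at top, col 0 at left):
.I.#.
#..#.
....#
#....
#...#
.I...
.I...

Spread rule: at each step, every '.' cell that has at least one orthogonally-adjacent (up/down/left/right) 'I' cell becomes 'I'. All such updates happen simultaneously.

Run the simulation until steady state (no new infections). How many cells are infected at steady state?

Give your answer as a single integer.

Answer: 26

Derivation:
Step 0 (initial): 3 infected
Step 1: +8 new -> 11 infected
Step 2: +6 new -> 17 infected
Step 3: +6 new -> 23 infected
Step 4: +2 new -> 25 infected
Step 5: +1 new -> 26 infected
Step 6: +0 new -> 26 infected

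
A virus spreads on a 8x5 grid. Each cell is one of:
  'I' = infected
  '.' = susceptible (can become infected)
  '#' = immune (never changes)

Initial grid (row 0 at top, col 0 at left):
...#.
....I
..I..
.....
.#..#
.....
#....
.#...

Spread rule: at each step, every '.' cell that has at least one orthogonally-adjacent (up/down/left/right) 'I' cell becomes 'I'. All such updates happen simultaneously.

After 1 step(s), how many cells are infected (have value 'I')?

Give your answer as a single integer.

Step 0 (initial): 2 infected
Step 1: +7 new -> 9 infected

Answer: 9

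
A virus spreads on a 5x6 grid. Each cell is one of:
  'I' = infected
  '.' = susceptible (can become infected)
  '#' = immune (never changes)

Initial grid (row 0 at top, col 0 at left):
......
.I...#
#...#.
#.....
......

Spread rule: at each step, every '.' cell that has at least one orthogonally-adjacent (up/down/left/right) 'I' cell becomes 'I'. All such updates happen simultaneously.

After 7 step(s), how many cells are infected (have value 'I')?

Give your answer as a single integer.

Step 0 (initial): 1 infected
Step 1: +4 new -> 5 infected
Step 2: +5 new -> 10 infected
Step 3: +5 new -> 15 infected
Step 4: +4 new -> 19 infected
Step 5: +3 new -> 22 infected
Step 6: +2 new -> 24 infected
Step 7: +2 new -> 26 infected

Answer: 26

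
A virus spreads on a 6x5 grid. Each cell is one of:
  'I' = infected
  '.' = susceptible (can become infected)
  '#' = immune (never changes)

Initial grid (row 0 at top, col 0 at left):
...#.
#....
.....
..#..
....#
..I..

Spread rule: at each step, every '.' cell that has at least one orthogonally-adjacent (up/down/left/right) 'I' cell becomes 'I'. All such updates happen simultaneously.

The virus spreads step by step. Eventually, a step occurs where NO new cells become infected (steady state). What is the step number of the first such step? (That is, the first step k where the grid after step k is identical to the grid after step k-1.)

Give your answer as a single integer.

Answer: 8

Derivation:
Step 0 (initial): 1 infected
Step 1: +3 new -> 4 infected
Step 2: +4 new -> 8 infected
Step 3: +3 new -> 11 infected
Step 4: +4 new -> 15 infected
Step 5: +5 new -> 20 infected
Step 6: +3 new -> 23 infected
Step 7: +3 new -> 26 infected
Step 8: +0 new -> 26 infected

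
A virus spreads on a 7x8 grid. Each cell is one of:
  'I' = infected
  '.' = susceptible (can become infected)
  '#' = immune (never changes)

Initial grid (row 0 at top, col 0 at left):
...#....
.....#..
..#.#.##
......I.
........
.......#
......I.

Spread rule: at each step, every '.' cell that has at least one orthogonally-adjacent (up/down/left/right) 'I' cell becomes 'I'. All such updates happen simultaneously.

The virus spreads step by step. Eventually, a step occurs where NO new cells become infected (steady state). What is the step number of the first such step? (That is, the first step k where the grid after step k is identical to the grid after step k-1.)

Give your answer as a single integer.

Step 0 (initial): 2 infected
Step 1: +6 new -> 8 infected
Step 2: +6 new -> 14 infected
Step 3: +4 new -> 18 infected
Step 4: +5 new -> 23 infected
Step 5: +5 new -> 28 infected
Step 6: +7 new -> 35 infected
Step 7: +6 new -> 41 infected
Step 8: +3 new -> 44 infected
Step 9: +2 new -> 46 infected
Step 10: +2 new -> 48 infected
Step 11: +1 new -> 49 infected
Step 12: +0 new -> 49 infected

Answer: 12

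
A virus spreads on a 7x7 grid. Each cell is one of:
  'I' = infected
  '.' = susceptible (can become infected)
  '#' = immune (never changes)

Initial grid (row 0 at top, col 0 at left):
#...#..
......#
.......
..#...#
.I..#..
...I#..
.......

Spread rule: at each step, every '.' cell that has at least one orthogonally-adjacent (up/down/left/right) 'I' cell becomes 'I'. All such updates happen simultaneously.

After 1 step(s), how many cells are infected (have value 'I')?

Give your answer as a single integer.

Step 0 (initial): 2 infected
Step 1: +7 new -> 9 infected

Answer: 9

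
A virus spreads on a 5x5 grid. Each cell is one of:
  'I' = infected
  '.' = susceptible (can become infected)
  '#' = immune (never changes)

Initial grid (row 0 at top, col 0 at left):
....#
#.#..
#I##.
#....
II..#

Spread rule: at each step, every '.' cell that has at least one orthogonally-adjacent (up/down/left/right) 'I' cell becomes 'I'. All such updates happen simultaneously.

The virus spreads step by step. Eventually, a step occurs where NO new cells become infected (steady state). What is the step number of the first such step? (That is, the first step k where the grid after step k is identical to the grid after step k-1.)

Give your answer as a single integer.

Answer: 7

Derivation:
Step 0 (initial): 3 infected
Step 1: +3 new -> 6 infected
Step 2: +3 new -> 9 infected
Step 3: +3 new -> 12 infected
Step 4: +2 new -> 14 infected
Step 5: +2 new -> 16 infected
Step 6: +1 new -> 17 infected
Step 7: +0 new -> 17 infected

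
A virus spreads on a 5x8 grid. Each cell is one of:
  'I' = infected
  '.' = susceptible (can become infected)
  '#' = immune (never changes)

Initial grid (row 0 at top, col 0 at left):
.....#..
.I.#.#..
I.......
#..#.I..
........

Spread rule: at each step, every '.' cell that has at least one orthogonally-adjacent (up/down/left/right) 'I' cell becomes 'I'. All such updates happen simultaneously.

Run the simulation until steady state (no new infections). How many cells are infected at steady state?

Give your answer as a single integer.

Step 0 (initial): 3 infected
Step 1: +8 new -> 11 infected
Step 2: +9 new -> 20 infected
Step 3: +9 new -> 29 infected
Step 4: +5 new -> 34 infected
Step 5: +1 new -> 35 infected
Step 6: +0 new -> 35 infected

Answer: 35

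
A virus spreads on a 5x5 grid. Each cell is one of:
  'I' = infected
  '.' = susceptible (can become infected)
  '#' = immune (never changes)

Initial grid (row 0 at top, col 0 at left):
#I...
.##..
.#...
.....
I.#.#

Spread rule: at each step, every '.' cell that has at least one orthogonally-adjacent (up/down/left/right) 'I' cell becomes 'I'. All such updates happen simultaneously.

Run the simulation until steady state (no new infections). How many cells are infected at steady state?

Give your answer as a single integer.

Step 0 (initial): 2 infected
Step 1: +3 new -> 5 infected
Step 2: +3 new -> 8 infected
Step 3: +4 new -> 12 infected
Step 4: +4 new -> 16 infected
Step 5: +3 new -> 19 infected
Step 6: +0 new -> 19 infected

Answer: 19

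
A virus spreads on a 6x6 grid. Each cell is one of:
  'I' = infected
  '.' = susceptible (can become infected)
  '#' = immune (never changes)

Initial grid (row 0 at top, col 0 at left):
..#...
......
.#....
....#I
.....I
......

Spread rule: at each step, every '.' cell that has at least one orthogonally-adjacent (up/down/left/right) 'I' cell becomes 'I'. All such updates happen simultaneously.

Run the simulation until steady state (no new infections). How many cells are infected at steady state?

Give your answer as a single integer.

Answer: 33

Derivation:
Step 0 (initial): 2 infected
Step 1: +3 new -> 5 infected
Step 2: +4 new -> 9 infected
Step 3: +6 new -> 15 infected
Step 4: +6 new -> 21 infected
Step 5: +5 new -> 26 infected
Step 6: +3 new -> 29 infected
Step 7: +3 new -> 32 infected
Step 8: +1 new -> 33 infected
Step 9: +0 new -> 33 infected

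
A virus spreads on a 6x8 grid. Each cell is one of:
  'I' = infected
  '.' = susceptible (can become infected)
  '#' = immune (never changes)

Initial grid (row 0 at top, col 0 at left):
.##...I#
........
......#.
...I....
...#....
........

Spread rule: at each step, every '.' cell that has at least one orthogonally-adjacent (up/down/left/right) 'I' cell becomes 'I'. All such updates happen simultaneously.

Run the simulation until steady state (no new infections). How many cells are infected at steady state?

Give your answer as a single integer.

Answer: 43

Derivation:
Step 0 (initial): 2 infected
Step 1: +5 new -> 7 infected
Step 2: +10 new -> 17 infected
Step 3: +12 new -> 29 infected
Step 4: +8 new -> 37 infected
Step 5: +4 new -> 41 infected
Step 6: +2 new -> 43 infected
Step 7: +0 new -> 43 infected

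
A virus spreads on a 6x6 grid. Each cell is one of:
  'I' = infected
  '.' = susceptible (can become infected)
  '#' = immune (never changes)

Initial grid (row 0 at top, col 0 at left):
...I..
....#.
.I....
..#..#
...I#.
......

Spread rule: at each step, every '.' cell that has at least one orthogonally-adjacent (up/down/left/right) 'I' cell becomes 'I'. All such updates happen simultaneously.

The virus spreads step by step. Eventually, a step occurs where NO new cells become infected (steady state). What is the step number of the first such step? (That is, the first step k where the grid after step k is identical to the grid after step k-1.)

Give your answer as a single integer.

Step 0 (initial): 3 infected
Step 1: +10 new -> 13 infected
Step 2: +10 new -> 23 infected
Step 3: +6 new -> 29 infected
Step 4: +3 new -> 32 infected
Step 5: +0 new -> 32 infected

Answer: 5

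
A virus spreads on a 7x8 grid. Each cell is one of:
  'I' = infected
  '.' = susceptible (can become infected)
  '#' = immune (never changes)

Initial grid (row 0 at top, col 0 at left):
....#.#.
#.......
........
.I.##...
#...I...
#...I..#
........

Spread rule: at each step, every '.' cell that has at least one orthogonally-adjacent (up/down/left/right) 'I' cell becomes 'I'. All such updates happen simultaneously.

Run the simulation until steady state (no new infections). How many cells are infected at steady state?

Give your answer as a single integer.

Step 0 (initial): 3 infected
Step 1: +9 new -> 12 infected
Step 2: +11 new -> 23 infected
Step 3: +9 new -> 32 infected
Step 4: +9 new -> 41 infected
Step 5: +5 new -> 46 infected
Step 6: +1 new -> 47 infected
Step 7: +1 new -> 48 infected
Step 8: +0 new -> 48 infected

Answer: 48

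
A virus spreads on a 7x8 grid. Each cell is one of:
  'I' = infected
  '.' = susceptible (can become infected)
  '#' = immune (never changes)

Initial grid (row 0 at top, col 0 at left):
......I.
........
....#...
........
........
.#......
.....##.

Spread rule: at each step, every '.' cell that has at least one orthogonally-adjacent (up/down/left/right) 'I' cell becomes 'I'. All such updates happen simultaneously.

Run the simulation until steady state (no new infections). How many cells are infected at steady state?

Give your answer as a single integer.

Step 0 (initial): 1 infected
Step 1: +3 new -> 4 infected
Step 2: +4 new -> 8 infected
Step 3: +5 new -> 13 infected
Step 4: +5 new -> 18 infected
Step 5: +7 new -> 25 infected
Step 6: +7 new -> 32 infected
Step 7: +6 new -> 38 infected
Step 8: +5 new -> 43 infected
Step 9: +4 new -> 47 infected
Step 10: +2 new -> 49 infected
Step 11: +2 new -> 51 infected
Step 12: +1 new -> 52 infected
Step 13: +0 new -> 52 infected

Answer: 52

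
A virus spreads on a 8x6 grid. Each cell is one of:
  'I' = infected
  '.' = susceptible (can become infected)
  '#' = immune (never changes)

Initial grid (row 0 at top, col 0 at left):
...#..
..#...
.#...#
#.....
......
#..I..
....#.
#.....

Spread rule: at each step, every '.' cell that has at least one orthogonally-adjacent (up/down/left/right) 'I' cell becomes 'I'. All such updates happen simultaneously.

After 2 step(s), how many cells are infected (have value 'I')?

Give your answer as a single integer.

Answer: 12

Derivation:
Step 0 (initial): 1 infected
Step 1: +4 new -> 5 infected
Step 2: +7 new -> 12 infected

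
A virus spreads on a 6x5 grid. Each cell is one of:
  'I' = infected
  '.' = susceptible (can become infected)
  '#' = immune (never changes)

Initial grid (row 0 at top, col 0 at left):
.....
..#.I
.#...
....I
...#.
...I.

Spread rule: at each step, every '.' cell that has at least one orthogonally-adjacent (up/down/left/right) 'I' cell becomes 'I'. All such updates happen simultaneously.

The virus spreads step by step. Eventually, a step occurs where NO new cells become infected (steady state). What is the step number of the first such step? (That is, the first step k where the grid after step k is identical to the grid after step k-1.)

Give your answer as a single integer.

Answer: 7

Derivation:
Step 0 (initial): 3 infected
Step 1: +7 new -> 10 infected
Step 2: +5 new -> 15 infected
Step 3: +5 new -> 20 infected
Step 4: +3 new -> 23 infected
Step 5: +3 new -> 26 infected
Step 6: +1 new -> 27 infected
Step 7: +0 new -> 27 infected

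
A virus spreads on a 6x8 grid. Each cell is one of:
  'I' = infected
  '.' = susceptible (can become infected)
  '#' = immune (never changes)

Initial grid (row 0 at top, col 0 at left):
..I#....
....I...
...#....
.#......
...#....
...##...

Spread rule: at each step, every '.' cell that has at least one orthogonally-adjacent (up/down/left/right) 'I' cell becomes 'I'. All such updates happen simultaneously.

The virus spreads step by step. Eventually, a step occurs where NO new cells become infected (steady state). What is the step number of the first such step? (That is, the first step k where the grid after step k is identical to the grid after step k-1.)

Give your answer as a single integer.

Answer: 8

Derivation:
Step 0 (initial): 2 infected
Step 1: +6 new -> 8 infected
Step 2: +7 new -> 15 infected
Step 3: +9 new -> 24 infected
Step 4: +6 new -> 30 infected
Step 5: +6 new -> 36 infected
Step 6: +4 new -> 40 infected
Step 7: +2 new -> 42 infected
Step 8: +0 new -> 42 infected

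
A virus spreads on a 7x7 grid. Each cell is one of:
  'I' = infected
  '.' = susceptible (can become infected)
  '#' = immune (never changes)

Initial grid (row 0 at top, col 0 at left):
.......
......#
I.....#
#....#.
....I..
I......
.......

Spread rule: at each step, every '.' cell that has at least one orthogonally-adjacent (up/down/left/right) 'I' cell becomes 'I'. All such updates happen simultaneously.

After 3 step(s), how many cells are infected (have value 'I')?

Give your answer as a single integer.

Step 0 (initial): 3 infected
Step 1: +9 new -> 12 infected
Step 2: +14 new -> 26 infected
Step 3: +11 new -> 37 infected

Answer: 37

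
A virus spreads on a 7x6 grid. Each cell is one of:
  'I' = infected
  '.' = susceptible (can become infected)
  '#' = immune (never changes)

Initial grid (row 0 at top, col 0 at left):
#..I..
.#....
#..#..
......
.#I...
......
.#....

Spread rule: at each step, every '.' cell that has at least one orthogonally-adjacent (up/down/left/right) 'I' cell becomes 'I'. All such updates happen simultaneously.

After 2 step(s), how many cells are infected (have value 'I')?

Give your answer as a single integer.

Answer: 19

Derivation:
Step 0 (initial): 2 infected
Step 1: +6 new -> 8 infected
Step 2: +11 new -> 19 infected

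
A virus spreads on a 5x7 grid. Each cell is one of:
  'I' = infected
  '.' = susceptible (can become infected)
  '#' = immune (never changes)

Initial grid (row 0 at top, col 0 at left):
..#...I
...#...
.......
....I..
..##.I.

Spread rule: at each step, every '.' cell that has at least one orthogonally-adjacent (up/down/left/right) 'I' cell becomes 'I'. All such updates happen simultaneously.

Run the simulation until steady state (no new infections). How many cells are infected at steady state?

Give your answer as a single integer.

Answer: 31

Derivation:
Step 0 (initial): 3 infected
Step 1: +7 new -> 10 infected
Step 2: +8 new -> 18 infected
Step 3: +3 new -> 21 infected
Step 4: +4 new -> 25 infected
Step 5: +3 new -> 28 infected
Step 6: +2 new -> 30 infected
Step 7: +1 new -> 31 infected
Step 8: +0 new -> 31 infected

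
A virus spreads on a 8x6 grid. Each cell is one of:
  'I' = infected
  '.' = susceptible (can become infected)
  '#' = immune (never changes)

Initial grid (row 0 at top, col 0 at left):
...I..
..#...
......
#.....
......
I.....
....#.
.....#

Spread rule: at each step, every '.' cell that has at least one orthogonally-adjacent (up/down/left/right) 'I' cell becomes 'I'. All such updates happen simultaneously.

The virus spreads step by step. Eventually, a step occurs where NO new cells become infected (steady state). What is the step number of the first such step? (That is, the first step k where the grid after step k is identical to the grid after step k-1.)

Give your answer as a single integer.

Answer: 7

Derivation:
Step 0 (initial): 2 infected
Step 1: +6 new -> 8 infected
Step 2: +8 new -> 16 infected
Step 3: +11 new -> 27 infected
Step 4: +9 new -> 36 infected
Step 5: +5 new -> 41 infected
Step 6: +3 new -> 44 infected
Step 7: +0 new -> 44 infected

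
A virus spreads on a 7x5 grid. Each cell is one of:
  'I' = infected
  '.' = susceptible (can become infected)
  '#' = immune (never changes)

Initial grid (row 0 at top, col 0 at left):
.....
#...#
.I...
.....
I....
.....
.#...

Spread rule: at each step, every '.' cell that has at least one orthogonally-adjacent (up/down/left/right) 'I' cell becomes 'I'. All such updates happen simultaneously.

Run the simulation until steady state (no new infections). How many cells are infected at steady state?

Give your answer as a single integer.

Answer: 32

Derivation:
Step 0 (initial): 2 infected
Step 1: +7 new -> 9 infected
Step 2: +7 new -> 16 infected
Step 3: +7 new -> 23 infected
Step 4: +5 new -> 28 infected
Step 5: +3 new -> 31 infected
Step 6: +1 new -> 32 infected
Step 7: +0 new -> 32 infected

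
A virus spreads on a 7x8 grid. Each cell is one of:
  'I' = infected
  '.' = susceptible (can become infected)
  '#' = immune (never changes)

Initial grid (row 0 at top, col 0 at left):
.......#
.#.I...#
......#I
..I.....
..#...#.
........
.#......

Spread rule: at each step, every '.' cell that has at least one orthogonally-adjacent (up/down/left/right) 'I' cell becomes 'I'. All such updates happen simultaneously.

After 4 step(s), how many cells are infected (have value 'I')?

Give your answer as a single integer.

Answer: 43

Derivation:
Step 0 (initial): 3 infected
Step 1: +8 new -> 11 infected
Step 2: +11 new -> 22 infected
Step 3: +11 new -> 33 infected
Step 4: +10 new -> 43 infected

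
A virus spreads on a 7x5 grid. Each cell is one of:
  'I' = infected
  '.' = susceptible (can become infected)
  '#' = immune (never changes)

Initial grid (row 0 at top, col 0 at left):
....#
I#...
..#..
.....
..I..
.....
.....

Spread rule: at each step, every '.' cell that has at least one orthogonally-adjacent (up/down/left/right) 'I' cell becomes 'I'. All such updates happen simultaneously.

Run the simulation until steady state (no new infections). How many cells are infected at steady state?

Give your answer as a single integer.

Step 0 (initial): 2 infected
Step 1: +6 new -> 8 infected
Step 2: +10 new -> 18 infected
Step 3: +7 new -> 25 infected
Step 4: +6 new -> 31 infected
Step 5: +1 new -> 32 infected
Step 6: +0 new -> 32 infected

Answer: 32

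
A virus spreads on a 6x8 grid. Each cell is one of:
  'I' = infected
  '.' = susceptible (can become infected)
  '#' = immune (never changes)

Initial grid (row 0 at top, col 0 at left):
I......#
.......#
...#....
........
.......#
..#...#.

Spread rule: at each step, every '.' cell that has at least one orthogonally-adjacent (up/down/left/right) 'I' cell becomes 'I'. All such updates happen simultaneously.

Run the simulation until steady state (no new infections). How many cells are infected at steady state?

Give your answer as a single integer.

Answer: 41

Derivation:
Step 0 (initial): 1 infected
Step 1: +2 new -> 3 infected
Step 2: +3 new -> 6 infected
Step 3: +4 new -> 10 infected
Step 4: +5 new -> 15 infected
Step 5: +5 new -> 20 infected
Step 6: +6 new -> 26 infected
Step 7: +4 new -> 30 infected
Step 8: +4 new -> 34 infected
Step 9: +4 new -> 38 infected
Step 10: +3 new -> 41 infected
Step 11: +0 new -> 41 infected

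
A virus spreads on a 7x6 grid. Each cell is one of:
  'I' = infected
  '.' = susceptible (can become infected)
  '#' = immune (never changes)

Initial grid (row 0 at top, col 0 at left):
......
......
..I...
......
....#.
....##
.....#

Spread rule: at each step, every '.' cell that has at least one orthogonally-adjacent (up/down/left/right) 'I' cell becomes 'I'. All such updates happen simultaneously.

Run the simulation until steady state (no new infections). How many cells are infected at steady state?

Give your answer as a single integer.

Step 0 (initial): 1 infected
Step 1: +4 new -> 5 infected
Step 2: +8 new -> 13 infected
Step 3: +10 new -> 23 infected
Step 4: +8 new -> 31 infected
Step 5: +5 new -> 36 infected
Step 6: +2 new -> 38 infected
Step 7: +0 new -> 38 infected

Answer: 38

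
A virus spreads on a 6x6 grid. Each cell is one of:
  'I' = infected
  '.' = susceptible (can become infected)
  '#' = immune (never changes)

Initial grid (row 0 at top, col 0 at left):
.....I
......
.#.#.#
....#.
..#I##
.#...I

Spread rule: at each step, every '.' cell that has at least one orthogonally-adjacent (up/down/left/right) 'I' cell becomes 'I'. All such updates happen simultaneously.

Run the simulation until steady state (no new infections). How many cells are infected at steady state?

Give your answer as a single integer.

Answer: 27

Derivation:
Step 0 (initial): 3 infected
Step 1: +5 new -> 8 infected
Step 2: +4 new -> 12 infected
Step 3: +5 new -> 17 infected
Step 4: +4 new -> 21 infected
Step 5: +4 new -> 25 infected
Step 6: +2 new -> 27 infected
Step 7: +0 new -> 27 infected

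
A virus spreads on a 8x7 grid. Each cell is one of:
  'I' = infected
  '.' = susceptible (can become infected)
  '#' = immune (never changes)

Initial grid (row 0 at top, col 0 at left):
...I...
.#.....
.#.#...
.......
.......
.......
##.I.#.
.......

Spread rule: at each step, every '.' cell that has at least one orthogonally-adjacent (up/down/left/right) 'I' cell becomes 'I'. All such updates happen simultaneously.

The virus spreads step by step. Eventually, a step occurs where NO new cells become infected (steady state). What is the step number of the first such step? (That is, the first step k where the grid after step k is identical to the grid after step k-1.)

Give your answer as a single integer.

Step 0 (initial): 2 infected
Step 1: +7 new -> 9 infected
Step 2: +9 new -> 18 infected
Step 3: +12 new -> 30 infected
Step 4: +11 new -> 41 infected
Step 5: +7 new -> 48 infected
Step 6: +2 new -> 50 infected
Step 7: +0 new -> 50 infected

Answer: 7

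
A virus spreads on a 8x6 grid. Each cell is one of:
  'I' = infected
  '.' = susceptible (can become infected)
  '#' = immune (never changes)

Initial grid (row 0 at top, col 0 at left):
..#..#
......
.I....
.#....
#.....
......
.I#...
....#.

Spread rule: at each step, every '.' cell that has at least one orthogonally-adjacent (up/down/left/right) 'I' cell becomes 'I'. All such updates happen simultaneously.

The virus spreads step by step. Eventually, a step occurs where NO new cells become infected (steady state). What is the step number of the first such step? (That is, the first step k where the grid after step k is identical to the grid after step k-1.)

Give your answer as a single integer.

Step 0 (initial): 2 infected
Step 1: +6 new -> 8 infected
Step 2: +11 new -> 19 infected
Step 3: +7 new -> 26 infected
Step 4: +7 new -> 33 infected
Step 5: +6 new -> 39 infected
Step 6: +2 new -> 41 infected
Step 7: +1 new -> 42 infected
Step 8: +0 new -> 42 infected

Answer: 8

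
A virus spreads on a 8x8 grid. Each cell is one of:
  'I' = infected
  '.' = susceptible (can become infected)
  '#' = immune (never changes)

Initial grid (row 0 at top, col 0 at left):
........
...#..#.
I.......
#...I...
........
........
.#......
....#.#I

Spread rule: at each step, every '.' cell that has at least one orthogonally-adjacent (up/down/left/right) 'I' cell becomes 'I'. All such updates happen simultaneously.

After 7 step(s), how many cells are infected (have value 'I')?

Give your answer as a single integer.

Step 0 (initial): 3 infected
Step 1: +7 new -> 10 infected
Step 2: +14 new -> 24 infected
Step 3: +15 new -> 39 infected
Step 4: +9 new -> 48 infected
Step 5: +5 new -> 53 infected
Step 6: +3 new -> 56 infected
Step 7: +2 new -> 58 infected

Answer: 58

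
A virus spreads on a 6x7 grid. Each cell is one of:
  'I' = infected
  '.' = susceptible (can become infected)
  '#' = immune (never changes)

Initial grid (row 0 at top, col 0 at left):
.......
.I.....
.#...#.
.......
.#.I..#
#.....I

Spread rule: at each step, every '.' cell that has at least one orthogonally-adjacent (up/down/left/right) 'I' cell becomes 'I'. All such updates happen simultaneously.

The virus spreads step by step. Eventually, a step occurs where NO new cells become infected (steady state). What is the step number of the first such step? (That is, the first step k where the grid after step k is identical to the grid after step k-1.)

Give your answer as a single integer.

Answer: 7

Derivation:
Step 0 (initial): 3 infected
Step 1: +8 new -> 11 infected
Step 2: +11 new -> 22 infected
Step 3: +7 new -> 29 infected
Step 4: +4 new -> 33 infected
Step 5: +3 new -> 36 infected
Step 6: +1 new -> 37 infected
Step 7: +0 new -> 37 infected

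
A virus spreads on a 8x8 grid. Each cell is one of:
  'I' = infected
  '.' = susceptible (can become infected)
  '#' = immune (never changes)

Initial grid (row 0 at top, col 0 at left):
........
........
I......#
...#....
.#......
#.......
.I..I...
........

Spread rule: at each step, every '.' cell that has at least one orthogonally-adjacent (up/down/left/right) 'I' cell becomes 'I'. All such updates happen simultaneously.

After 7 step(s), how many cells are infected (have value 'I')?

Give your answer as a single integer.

Answer: 57

Derivation:
Step 0 (initial): 3 infected
Step 1: +11 new -> 14 infected
Step 2: +14 new -> 28 infected
Step 3: +11 new -> 39 infected
Step 4: +7 new -> 46 infected
Step 5: +5 new -> 51 infected
Step 6: +4 new -> 55 infected
Step 7: +2 new -> 57 infected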